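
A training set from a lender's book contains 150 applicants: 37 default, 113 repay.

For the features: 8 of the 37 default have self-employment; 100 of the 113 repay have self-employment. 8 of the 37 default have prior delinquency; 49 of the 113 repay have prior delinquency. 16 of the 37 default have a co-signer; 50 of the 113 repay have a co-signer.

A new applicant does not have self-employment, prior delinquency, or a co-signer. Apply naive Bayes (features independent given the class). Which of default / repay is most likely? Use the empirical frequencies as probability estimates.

default

default: (37/150) × (29/37) × (29/37) × (21/37) ≈ 0.0860044
repay: (113/150) × (13/113) × (64/113) × (63/113) ≈ 0.0273663
Highest score → default.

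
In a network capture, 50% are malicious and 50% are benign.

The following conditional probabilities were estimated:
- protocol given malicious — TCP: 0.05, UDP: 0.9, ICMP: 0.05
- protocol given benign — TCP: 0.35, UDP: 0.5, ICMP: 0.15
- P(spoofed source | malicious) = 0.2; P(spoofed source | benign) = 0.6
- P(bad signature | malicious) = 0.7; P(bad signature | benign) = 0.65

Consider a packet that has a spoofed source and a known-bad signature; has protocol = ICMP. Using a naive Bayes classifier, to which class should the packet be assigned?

benign

malicious: 0.5 × 0.05 × 0.2 × 0.7 = 0.0035
benign: 0.5 × 0.15 × 0.6 × 0.65 = 0.02925
Highest score → benign.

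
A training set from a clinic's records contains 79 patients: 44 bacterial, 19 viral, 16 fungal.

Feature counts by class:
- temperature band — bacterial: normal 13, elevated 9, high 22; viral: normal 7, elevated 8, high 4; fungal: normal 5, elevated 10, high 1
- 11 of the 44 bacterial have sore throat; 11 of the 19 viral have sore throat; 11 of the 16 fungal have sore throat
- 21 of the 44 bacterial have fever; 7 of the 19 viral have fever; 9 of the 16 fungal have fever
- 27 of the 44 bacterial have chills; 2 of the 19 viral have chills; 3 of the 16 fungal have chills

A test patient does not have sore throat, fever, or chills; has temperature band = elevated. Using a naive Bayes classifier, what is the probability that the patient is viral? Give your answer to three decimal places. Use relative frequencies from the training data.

bacterial: (44/79) × (9/44) × (33/44) × (23/44) × (17/44) ≈ 0.0172563
viral: (19/79) × (8/19) × (8/19) × (12/19) × (17/19) ≈ 0.0240947
fungal: (16/79) × (10/16) × (5/16) × (7/16) × (13/16) ≈ 0.0140613
P(viral | x) = 0.0240947 / 0.0554123 ≈ 0.435

0.435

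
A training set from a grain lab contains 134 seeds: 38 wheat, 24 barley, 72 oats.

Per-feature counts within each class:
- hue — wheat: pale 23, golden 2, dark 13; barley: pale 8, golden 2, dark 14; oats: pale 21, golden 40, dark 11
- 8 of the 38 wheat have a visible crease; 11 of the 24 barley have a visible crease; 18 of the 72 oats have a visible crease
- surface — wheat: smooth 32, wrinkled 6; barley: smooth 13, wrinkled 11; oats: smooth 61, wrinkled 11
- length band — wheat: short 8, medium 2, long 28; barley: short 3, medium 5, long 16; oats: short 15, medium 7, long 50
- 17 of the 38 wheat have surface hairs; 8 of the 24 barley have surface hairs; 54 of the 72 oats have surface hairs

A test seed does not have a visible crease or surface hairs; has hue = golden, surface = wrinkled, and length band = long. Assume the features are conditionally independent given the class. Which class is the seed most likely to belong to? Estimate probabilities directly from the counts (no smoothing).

oats

wheat: (38/134) × (2/38) × (30/38) × (6/38) × (28/38) × (21/38) ≈ 0.000757601
barley: (24/134) × (2/24) × (13/24) × (11/24) × (16/24) × (16/24) ≈ 0.00164686
oats: (72/134) × (40/72) × (54/72) × (11/72) × (50/72) × (18/72) ≈ 0.00593819
Highest score → oats.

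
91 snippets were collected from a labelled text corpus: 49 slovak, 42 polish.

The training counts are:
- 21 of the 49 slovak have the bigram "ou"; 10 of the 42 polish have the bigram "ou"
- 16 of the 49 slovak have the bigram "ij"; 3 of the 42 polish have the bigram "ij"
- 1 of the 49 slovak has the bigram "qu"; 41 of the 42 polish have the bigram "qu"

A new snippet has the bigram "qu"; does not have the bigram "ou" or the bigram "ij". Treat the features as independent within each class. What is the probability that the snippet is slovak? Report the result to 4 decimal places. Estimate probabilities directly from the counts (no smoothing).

0.0131

slovak: (49/91) × (28/49) × (33/49) × (1/49) ≈ 0.00422901
polish: (42/91) × (32/42) × (39/42) × (41/42) ≈ 0.318756
P(slovak | x) = 0.00422901 / 0.32298501 ≈ 0.0131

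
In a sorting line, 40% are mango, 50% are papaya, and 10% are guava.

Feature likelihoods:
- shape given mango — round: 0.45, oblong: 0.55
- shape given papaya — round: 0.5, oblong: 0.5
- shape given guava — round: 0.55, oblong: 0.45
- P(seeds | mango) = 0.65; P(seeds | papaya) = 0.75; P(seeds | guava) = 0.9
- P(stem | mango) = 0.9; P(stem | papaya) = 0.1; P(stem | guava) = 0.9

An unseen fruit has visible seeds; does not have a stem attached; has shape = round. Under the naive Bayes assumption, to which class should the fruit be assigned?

mango: 0.4 × 0.45 × 0.65 × (1−0.9) = 0.0117
papaya: 0.5 × 0.5 × 0.75 × (1−0.1) = 0.16875
guava: 0.1 × 0.55 × 0.9 × (1−0.9) = 0.00495
Highest score → papaya.

papaya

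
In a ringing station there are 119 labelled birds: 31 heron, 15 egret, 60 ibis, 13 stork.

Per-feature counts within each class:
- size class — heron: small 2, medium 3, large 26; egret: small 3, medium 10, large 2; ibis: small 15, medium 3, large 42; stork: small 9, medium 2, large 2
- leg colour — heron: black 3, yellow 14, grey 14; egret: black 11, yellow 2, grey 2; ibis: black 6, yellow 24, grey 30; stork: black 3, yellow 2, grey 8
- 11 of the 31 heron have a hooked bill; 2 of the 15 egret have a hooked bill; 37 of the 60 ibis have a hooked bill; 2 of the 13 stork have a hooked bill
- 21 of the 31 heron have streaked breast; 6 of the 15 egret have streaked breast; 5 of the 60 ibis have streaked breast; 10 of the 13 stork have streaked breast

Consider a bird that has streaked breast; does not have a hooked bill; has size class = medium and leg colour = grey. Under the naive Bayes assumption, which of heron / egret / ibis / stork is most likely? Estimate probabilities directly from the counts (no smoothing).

stork

heron: (31/119) × (3/31) × (14/31) × (20/31) × (21/31) ≈ 0.00497584
egret: (15/119) × (10/15) × (2/15) × (13/15) × (6/15) ≈ 0.00388422
ibis: (60/119) × (3/60) × (30/60) × (23/60) × (5/60) ≈ 0.000402661
stork: (13/119) × (2/13) × (8/13) × (11/13) × (10/13) ≈ 0.00673187
Highest score → stork.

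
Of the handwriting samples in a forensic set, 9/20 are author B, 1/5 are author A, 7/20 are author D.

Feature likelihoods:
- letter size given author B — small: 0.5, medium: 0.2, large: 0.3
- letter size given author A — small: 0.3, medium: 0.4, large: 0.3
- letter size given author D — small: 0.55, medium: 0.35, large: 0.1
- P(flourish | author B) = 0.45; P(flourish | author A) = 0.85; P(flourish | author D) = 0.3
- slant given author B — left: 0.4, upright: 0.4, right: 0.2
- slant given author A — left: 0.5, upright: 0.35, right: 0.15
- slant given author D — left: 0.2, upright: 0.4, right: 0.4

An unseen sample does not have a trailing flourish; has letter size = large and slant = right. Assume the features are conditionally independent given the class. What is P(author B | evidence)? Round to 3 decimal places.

0.571

author B: 0.45 × 0.3 × (1−0.45) × 0.2 = 0.01485
author A: 0.2 × 0.3 × (1−0.85) × 0.15 = 0.00135
author D: 0.35 × 0.1 × (1−0.3) × 0.4 = 0.0098
P(author B | x) = 0.01485 / 0.026 ≈ 0.571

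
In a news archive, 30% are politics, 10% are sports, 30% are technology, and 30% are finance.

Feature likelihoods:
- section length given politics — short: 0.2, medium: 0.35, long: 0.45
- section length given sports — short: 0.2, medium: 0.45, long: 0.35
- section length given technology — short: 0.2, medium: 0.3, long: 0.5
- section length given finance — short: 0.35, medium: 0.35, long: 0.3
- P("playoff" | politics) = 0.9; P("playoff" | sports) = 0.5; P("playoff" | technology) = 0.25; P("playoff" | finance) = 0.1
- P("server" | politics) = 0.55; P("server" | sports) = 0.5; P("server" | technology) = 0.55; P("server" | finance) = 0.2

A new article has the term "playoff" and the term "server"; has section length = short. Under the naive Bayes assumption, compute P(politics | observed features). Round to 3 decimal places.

0.659

politics: 0.3 × 0.2 × 0.9 × 0.55 = 0.0297
sports: 0.1 × 0.2 × 0.5 × 0.5 = 0.005
technology: 0.3 × 0.2 × 0.25 × 0.55 = 0.00825
finance: 0.3 × 0.35 × 0.1 × 0.2 = 0.0021
P(politics | x) = 0.0297 / 0.04505 ≈ 0.659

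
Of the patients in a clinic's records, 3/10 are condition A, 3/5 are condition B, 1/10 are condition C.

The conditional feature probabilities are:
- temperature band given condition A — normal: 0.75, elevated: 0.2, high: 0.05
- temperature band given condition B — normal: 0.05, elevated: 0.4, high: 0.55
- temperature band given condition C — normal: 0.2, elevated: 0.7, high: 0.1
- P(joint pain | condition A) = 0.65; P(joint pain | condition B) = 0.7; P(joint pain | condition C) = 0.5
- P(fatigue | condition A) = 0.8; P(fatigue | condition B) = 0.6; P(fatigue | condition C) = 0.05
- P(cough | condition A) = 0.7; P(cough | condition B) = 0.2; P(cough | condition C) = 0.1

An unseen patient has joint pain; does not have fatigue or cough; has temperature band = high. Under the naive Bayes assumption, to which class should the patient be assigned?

condition A: 0.3 × 0.05 × 0.65 × (1−0.8) × (1−0.7) = 0.000585
condition B: 0.6 × 0.55 × 0.7 × (1−0.6) × (1−0.2) = 0.07392
condition C: 0.1 × 0.1 × 0.5 × (1−0.05) × (1−0.1) = 0.004275
Highest score → condition B.

condition B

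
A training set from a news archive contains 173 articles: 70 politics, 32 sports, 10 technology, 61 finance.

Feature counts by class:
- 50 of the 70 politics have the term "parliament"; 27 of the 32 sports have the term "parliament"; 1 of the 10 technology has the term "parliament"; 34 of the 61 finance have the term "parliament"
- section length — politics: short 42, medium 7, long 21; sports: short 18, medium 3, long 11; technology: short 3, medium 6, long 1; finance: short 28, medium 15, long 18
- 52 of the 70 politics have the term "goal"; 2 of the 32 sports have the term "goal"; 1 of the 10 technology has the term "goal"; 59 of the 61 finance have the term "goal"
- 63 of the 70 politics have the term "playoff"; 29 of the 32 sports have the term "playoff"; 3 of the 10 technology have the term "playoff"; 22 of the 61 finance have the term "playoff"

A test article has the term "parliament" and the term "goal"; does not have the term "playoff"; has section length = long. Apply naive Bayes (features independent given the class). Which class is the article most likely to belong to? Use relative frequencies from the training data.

finance

politics: (70/173) × (50/70) × (21/70) × (52/70) × (7/70) ≈ 0.00644096
sports: (32/173) × (27/32) × (11/32) × (2/32) × (3/32) ≈ 0.000314349
technology: (10/173) × (1/10) × (1/10) × (1/10) × (7/10) ≈ 0.0000404624
finance: (61/173) × (34/61) × (18/61) × (59/61) × (39/61) ≈ 0.0358618
Highest score → finance.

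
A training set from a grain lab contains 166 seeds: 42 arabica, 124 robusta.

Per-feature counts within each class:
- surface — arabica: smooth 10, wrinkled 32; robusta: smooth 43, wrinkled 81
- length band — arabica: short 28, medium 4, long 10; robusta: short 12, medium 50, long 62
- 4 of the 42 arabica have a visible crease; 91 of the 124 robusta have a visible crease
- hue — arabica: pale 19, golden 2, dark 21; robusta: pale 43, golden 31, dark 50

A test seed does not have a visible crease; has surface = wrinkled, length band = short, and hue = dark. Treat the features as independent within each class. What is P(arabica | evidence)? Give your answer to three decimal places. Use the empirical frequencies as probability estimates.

0.920

arabica: (42/166) × (32/42) × (28/42) × (38/42) × (21/42) ≈ 0.0581373
robusta: (124/166) × (81/124) × (12/124) × (33/124) × (50/124) ≈ 0.00506731
P(arabica | x) = 0.0581373 / 0.06320461 ≈ 0.920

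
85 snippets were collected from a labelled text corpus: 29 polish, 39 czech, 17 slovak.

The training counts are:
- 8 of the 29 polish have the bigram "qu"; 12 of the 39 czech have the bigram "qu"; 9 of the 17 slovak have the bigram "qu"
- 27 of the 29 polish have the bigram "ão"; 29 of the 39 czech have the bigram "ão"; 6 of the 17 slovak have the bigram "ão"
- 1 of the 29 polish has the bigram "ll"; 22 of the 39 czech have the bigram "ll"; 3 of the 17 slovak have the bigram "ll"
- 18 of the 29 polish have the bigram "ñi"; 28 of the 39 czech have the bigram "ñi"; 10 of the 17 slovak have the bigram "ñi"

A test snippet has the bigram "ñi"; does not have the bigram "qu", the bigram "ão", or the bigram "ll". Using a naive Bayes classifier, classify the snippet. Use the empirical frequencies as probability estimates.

slovak

polish: (29/85) × (21/29) × (2/29) × (28/29) × (18/29) ≈ 0.010211
czech: (39/85) × (27/39) × (10/39) × (17/39) × (28/39) ≈ 0.0254893
slovak: (17/85) × (8/17) × (11/17) × (14/17) × (10/17) ≈ 0.0295016
Highest score → slovak.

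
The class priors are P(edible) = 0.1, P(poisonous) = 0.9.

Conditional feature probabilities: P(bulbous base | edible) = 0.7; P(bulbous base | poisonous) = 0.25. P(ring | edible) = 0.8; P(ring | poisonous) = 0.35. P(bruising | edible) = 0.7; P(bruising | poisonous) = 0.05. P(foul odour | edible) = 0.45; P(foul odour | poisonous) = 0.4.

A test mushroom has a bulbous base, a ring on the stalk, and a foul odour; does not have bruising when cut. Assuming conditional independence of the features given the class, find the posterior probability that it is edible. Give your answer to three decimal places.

0.202

edible: 0.1 × 0.7 × 0.8 × (1−0.7) × 0.45 = 0.00756
poisonous: 0.9 × 0.25 × 0.35 × (1−0.05) × 0.4 = 0.029925
P(edible | x) = 0.00756 / 0.037485 ≈ 0.202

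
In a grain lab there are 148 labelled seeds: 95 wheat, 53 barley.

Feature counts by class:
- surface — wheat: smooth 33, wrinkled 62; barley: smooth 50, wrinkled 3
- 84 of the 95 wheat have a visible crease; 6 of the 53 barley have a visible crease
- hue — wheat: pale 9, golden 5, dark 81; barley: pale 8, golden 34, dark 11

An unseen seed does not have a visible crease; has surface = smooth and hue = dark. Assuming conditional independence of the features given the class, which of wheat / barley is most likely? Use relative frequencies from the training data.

barley

wheat: (95/148) × (33/95) × (11/95) × (81/95) ≈ 0.0220132
barley: (53/148) × (50/53) × (47/53) × (11/53) ≈ 0.0621795
Highest score → barley.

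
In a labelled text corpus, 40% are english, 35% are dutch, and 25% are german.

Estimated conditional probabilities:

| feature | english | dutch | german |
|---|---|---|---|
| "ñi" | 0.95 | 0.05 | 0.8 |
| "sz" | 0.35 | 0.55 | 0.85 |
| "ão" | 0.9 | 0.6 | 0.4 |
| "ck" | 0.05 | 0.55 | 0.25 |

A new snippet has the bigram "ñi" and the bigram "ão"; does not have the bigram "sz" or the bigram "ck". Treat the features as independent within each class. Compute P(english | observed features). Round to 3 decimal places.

english: 0.4 × 0.95 × (1−0.35) × 0.9 × (1−0.05) = 0.211185
dutch: 0.35 × 0.05 × (1−0.55) × 0.6 × (1−0.55) = 0.00212625
german: 0.25 × 0.8 × (1−0.85) × 0.4 × (1−0.25) = 0.009
P(english | x) = 0.211185 / 0.22231125 ≈ 0.950

0.950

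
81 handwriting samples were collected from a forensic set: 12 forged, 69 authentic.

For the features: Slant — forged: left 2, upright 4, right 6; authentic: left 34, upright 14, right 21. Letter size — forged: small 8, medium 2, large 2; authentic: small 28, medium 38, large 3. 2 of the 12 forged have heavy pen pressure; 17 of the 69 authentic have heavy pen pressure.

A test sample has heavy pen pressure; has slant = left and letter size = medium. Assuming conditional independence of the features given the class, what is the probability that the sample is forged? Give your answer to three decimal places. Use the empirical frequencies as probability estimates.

0.012

forged: (12/81) × (2/12) × (2/12) × (2/12) ≈ 0.000685871
authentic: (69/81) × (34/69) × (38/69) × (17/69) ≈ 0.0569545
P(forged | x) = 0.000685871 / 0.057640371 ≈ 0.012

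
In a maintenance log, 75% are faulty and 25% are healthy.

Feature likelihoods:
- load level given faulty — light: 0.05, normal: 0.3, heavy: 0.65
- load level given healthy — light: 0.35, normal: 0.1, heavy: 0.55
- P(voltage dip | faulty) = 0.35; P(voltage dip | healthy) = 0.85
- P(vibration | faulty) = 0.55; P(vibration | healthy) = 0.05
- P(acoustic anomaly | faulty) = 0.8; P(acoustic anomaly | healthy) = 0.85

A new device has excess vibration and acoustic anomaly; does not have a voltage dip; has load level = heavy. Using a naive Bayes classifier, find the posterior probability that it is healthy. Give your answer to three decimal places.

0.006

faulty: 0.75 × 0.65 × (1−0.35) × 0.55 × 0.8 = 0.139425
healthy: 0.25 × 0.55 × (1−0.85) × 0.05 × 0.85 = 0.0008765625
P(healthy | x) = 0.0008765625 / 0.1403015625 ≈ 0.006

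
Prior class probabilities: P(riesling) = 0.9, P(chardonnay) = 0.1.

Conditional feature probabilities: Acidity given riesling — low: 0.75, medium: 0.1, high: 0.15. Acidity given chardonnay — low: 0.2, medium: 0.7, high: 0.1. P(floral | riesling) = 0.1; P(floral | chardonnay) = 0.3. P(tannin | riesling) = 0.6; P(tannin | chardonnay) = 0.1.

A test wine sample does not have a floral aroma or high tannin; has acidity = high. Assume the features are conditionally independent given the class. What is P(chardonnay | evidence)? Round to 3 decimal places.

0.115

riesling: 0.9 × 0.15 × (1−0.1) × (1−0.6) = 0.0486
chardonnay: 0.1 × 0.1 × (1−0.3) × (1−0.1) = 0.0063
P(chardonnay | x) = 0.0063 / 0.0549 ≈ 0.115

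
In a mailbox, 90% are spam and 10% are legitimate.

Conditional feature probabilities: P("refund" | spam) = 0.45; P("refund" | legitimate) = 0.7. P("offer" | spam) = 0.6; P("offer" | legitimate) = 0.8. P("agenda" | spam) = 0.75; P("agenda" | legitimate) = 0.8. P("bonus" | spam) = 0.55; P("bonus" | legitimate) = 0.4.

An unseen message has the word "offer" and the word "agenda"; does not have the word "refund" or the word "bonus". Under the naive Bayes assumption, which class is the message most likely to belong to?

spam

spam: 0.9 × (1−0.45) × 0.6 × 0.75 × (1−0.55) = 0.1002375
legitimate: 0.1 × (1−0.7) × 0.8 × 0.8 × (1−0.4) = 0.01152
Highest score → spam.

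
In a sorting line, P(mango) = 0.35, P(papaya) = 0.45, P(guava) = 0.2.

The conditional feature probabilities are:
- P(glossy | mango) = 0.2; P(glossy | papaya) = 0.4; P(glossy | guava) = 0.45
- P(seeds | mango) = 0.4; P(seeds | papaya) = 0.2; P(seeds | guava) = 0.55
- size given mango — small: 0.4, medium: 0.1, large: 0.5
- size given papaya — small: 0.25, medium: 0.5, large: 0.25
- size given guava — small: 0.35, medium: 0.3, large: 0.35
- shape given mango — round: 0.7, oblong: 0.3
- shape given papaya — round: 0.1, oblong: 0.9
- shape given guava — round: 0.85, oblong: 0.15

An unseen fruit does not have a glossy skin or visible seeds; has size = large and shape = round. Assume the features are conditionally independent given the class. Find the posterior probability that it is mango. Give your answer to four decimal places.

0.7450

mango: 0.35 × (1−0.2) × (1−0.4) × 0.5 × 0.7 = 0.0588
papaya: 0.45 × (1−0.4) × (1−0.2) × 0.25 × 0.1 = 0.0054
guava: 0.2 × (1−0.45) × (1−0.55) × 0.35 × 0.85 = 0.01472625
P(mango | x) = 0.0588 / 0.07892625 ≈ 0.7450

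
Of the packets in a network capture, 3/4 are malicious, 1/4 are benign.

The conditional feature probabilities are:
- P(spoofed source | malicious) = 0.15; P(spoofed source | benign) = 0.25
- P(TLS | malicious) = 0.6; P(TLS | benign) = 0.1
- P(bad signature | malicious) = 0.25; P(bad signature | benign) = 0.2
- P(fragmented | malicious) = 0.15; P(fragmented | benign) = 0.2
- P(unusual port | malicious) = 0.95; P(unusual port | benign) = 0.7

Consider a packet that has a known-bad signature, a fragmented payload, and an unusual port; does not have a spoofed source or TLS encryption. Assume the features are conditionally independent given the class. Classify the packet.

malicious

malicious: 0.75 × (1−0.15) × (1−0.6) × 0.25 × 0.15 × 0.95 = 0.009084375
benign: 0.25 × (1−0.25) × (1−0.1) × 0.2 × 0.2 × 0.7 = 0.004725
Highest score → malicious.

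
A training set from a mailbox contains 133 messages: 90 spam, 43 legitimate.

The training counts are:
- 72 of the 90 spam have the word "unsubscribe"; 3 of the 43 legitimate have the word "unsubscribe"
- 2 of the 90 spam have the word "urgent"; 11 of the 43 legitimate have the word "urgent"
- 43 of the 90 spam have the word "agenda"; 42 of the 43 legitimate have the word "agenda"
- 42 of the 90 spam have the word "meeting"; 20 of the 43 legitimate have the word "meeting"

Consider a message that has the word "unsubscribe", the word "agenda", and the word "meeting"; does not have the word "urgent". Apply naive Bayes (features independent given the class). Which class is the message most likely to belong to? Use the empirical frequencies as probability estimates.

spam

spam: (90/133) × (72/90) × (88/90) × (43/90) × (42/90) ≈ 0.118019
legitimate: (43/133) × (3/43) × (32/43) × (42/43) × (20/43) ≈ 0.00762594
Highest score → spam.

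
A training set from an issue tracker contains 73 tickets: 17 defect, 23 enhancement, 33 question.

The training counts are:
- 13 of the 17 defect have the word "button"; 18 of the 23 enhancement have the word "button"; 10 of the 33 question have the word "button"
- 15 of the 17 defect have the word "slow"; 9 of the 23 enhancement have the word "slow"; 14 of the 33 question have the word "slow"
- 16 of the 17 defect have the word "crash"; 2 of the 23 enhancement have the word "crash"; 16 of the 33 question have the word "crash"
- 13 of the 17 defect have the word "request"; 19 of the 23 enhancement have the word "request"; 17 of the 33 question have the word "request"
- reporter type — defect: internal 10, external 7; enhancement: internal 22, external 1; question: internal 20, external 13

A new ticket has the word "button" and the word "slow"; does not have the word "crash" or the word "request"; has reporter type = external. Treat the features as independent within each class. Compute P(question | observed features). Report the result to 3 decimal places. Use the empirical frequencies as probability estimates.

0.785

defect: (17/73) × (13/17) × (15/17) × (1/17) × (4/17) × (7/17) ≈ 0.000895518
enhancement: (23/73) × (18/23) × (9/23) × (21/23) × (4/23) × (1/23) ≈ 0.000666132
question: (33/73) × (10/33) × (14/33) × (17/33) × (16/33) × (13/33) ≈ 0.00571823
P(question | x) = 0.00571823 / 0.00727988 ≈ 0.785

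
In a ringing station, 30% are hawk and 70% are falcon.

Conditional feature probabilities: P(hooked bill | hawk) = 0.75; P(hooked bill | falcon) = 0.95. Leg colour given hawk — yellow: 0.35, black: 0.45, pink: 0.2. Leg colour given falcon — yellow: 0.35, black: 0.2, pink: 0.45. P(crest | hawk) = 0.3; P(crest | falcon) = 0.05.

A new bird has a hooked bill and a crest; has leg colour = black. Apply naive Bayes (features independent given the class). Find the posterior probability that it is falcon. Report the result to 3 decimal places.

hawk: 0.3 × 0.75 × 0.45 × 0.3 = 0.030375
falcon: 0.7 × 0.95 × 0.2 × 0.05 = 0.00665
P(falcon | x) = 0.00665 / 0.037025 ≈ 0.180

0.180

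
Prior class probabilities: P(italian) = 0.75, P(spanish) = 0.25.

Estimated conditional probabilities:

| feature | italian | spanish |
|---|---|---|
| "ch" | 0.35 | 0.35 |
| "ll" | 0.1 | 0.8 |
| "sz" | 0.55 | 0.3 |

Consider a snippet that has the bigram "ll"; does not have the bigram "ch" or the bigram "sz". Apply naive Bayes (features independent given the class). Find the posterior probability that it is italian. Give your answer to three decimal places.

italian: 0.75 × (1−0.35) × 0.1 × (1−0.55) = 0.0219375
spanish: 0.25 × (1−0.35) × 0.8 × (1−0.3) = 0.091
P(italian | x) = 0.0219375 / 0.1129375 ≈ 0.194

0.194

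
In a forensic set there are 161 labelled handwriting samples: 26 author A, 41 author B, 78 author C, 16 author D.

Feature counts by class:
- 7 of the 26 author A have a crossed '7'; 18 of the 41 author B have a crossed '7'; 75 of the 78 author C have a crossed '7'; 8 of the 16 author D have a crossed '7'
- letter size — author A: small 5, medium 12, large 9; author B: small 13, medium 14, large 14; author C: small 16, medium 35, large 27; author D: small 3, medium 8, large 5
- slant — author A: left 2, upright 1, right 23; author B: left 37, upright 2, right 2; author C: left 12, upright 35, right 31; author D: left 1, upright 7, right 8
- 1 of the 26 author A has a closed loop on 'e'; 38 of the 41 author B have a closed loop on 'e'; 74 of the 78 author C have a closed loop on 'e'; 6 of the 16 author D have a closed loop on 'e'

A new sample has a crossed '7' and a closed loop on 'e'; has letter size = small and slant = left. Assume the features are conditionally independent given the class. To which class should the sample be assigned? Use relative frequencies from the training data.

author B

author A: (26/161) × (7/26) × (5/26) × (2/26) × (1/26) ≈ 0.0000247373
author B: (41/161) × (18/41) × (13/41) × (37/41) × (38/41) ≈ 0.0296499
author C: (78/161) × (75/78) × (16/78) × (12/78) × (74/78) ≈ 0.0139471
author D: (16/161) × (8/16) × (3/16) × (1/16) × (6/16) ≈ 0.000218362
Highest score → author B.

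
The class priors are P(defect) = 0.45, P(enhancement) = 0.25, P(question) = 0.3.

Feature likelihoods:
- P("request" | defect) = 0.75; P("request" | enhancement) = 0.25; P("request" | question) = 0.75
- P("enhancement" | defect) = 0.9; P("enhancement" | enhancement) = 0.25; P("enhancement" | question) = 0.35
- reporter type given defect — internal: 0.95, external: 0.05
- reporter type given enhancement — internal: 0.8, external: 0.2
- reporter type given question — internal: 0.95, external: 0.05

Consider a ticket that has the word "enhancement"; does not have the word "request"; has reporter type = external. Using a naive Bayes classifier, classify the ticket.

enhancement

defect: 0.45 × (1−0.75) × 0.9 × 0.05 = 0.0050625
enhancement: 0.25 × (1−0.25) × 0.25 × 0.2 = 0.009375
question: 0.3 × (1−0.75) × 0.35 × 0.05 = 0.0013125
Highest score → enhancement.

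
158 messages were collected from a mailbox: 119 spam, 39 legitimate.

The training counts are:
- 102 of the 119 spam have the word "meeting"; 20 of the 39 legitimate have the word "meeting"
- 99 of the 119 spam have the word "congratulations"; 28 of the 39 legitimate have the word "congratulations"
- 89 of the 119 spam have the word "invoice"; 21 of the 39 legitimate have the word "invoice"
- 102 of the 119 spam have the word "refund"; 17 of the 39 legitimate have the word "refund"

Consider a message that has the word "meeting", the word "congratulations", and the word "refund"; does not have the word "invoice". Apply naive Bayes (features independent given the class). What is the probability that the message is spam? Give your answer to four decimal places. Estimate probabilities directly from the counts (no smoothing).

0.8639

spam: (119/158) × (102/119) × (99/119) × (30/119) × (102/119) ≈ 0.116054
legitimate: (39/158) × (20/39) × (28/39) × (18/39) × (17/39) ≈ 0.0182835
P(spam | x) = 0.116054 / 0.1343375 ≈ 0.8639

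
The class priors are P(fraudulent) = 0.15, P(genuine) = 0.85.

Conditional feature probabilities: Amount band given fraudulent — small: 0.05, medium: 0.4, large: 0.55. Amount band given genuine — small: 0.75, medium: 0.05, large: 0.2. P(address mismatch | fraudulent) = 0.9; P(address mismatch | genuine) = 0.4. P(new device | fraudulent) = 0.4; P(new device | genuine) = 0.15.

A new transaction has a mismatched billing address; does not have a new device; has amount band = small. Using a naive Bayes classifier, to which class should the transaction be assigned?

fraudulent: 0.15 × 0.05 × 0.9 × (1−0.4) = 0.00405
genuine: 0.85 × 0.75 × 0.4 × (1−0.15) = 0.21675
Highest score → genuine.

genuine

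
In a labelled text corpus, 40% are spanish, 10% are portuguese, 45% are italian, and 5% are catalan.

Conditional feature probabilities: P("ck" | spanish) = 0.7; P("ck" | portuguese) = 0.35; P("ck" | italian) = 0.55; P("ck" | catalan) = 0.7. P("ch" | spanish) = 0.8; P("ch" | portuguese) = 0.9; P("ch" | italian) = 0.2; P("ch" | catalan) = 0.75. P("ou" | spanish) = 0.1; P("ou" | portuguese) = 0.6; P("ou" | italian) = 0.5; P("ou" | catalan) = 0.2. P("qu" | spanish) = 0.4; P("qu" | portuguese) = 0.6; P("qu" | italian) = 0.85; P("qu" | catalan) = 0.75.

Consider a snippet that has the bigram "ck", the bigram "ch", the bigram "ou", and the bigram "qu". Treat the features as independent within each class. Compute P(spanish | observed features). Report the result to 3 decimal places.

spanish: 0.4 × 0.7 × 0.8 × 0.1 × 0.4 = 0.00896
portuguese: 0.1 × 0.35 × 0.9 × 0.6 × 0.6 = 0.01134
italian: 0.45 × 0.55 × 0.2 × 0.5 × 0.85 = 0.0210375
catalan: 0.05 × 0.7 × 0.75 × 0.2 × 0.75 = 0.0039375
P(spanish | x) = 0.00896 / 0.045275 ≈ 0.198

0.198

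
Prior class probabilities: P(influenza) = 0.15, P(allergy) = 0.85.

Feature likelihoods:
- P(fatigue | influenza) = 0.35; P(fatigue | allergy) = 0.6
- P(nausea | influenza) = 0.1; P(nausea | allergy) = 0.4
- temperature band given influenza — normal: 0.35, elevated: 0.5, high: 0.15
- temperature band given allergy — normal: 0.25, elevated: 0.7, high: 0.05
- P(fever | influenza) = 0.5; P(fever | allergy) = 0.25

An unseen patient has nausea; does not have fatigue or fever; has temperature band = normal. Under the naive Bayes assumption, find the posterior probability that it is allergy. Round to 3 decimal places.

influenza: 0.15 × (1−0.35) × 0.1 × 0.35 × (1−0.5) = 0.00170625
allergy: 0.85 × (1−0.6) × 0.4 × 0.25 × (1−0.25) = 0.0255
P(allergy | x) = 0.0255 / 0.02720625 ≈ 0.937

0.937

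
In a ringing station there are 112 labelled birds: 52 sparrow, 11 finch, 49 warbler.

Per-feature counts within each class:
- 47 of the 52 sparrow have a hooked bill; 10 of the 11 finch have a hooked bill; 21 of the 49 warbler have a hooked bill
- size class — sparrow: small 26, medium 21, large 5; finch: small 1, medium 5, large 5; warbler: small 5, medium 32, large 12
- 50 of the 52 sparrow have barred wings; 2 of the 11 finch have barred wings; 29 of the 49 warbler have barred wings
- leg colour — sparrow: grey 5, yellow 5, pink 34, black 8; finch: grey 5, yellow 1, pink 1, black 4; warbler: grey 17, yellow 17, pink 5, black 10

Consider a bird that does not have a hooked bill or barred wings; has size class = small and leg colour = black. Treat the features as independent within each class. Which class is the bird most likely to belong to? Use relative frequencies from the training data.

sparrow: (52/112) × (5/52) × (26/52) × (2/52) × (8/52) ≈ 0.000132079
finch: (11/112) × (1/11) × (1/11) × (9/11) × (4/11) ≈ 0.000241494
warbler: (49/112) × (28/49) × (5/49) × (20/49) × (10/49) ≈ 0.00212496
Highest score → warbler.

warbler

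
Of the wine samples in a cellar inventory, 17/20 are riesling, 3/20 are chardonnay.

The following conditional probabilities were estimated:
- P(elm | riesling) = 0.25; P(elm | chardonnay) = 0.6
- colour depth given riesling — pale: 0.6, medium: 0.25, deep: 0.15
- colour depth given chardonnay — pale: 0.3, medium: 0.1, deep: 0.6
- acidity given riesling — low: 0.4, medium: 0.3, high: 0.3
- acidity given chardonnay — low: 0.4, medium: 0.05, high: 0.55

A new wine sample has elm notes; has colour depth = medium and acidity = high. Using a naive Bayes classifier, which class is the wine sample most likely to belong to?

riesling: 0.85 × 0.25 × 0.25 × 0.3 = 0.0159375
chardonnay: 0.15 × 0.6 × 0.1 × 0.55 = 0.00495
Highest score → riesling.

riesling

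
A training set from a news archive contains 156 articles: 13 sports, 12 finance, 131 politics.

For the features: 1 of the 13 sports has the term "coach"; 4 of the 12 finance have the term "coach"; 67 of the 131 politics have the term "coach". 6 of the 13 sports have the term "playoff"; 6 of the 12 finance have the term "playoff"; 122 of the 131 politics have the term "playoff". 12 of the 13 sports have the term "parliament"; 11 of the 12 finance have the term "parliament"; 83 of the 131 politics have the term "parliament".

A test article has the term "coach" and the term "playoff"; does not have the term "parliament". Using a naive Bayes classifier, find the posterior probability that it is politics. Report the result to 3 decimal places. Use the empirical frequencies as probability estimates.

sports: (13/156) × (1/13) × (6/13) × (1/13) ≈ 0.000227583
finance: (12/156) × (4/12) × (6/12) × (1/12) ≈ 0.00106838
politics: (131/156) × (67/131) × (122/131) × (48/131) ≈ 0.146558
P(politics | x) = 0.146558 / 0.147853963 ≈ 0.991

0.991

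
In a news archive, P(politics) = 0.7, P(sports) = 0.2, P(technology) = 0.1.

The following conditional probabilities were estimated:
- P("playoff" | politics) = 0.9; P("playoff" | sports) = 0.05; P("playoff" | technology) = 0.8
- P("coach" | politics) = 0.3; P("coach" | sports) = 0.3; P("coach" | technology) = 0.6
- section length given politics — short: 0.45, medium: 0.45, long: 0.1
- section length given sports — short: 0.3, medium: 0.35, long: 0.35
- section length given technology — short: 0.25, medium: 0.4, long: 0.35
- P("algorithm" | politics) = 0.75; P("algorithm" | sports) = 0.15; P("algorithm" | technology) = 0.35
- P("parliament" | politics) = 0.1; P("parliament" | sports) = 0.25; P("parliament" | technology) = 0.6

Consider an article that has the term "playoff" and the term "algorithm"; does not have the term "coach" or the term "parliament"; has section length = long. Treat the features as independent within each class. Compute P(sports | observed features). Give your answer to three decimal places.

politics: 0.7 × 0.9 × (1−0.3) × 0.1 × 0.75 × (1−0.1) = 0.0297675
sports: 0.2 × 0.05 × (1−0.3) × 0.35 × 0.15 × (1−0.25) = 0.000275625
technology: 0.1 × 0.8 × (1−0.6) × 0.35 × 0.35 × (1−0.6) = 0.001568
P(sports | x) = 0.000275625 / 0.031611125 ≈ 0.009

0.009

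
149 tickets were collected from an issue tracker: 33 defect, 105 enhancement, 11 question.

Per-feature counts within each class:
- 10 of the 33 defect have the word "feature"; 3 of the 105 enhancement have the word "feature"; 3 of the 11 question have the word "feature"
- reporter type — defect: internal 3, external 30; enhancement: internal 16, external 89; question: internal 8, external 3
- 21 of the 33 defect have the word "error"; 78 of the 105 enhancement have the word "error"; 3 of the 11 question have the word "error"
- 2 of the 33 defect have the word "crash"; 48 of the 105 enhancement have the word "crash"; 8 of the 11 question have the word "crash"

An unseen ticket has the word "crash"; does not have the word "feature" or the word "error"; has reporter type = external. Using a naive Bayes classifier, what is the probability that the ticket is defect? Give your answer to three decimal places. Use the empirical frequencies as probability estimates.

0.039

defect: (33/149) × (23/33) × (30/33) × (12/33) × (2/33) ≈ 0.00309266
enhancement: (105/149) × (102/105) × (89/105) × (27/105) × (48/105) ≈ 0.0682089
question: (11/149) × (8/11) × (3/11) × (8/11) × (8/11) ≈ 0.0077451
P(defect | x) = 0.00309266 / 0.07904666 ≈ 0.039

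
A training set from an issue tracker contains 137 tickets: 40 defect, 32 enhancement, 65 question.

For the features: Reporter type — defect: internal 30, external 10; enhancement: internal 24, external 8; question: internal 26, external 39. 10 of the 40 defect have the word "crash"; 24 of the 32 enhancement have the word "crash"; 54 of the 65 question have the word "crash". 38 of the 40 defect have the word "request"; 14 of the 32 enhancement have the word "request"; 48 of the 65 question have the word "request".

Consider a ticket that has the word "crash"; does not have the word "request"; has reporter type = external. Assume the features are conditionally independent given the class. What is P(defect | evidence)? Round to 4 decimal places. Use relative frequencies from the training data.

defect: (40/137) × (10/40) × (10/40) × (2/40) ≈ 0.000912409
enhancement: (32/137) × (8/32) × (24/32) × (18/32) ≈ 0.024635
question: (65/137) × (39/65) × (54/65) × (17/65) ≈ 0.0618529
P(defect | x) = 0.000912409 / 0.087400309 ≈ 0.0104

0.0104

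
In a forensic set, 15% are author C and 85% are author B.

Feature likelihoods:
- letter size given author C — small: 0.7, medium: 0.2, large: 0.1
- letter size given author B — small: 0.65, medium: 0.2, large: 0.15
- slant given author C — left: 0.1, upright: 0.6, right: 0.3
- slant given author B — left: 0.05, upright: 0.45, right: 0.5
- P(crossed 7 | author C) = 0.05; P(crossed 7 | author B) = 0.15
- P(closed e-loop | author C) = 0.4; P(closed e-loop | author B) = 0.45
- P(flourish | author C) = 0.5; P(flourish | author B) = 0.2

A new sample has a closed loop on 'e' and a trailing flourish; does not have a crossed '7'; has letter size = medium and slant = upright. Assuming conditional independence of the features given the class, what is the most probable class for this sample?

author B

author C: 0.15 × 0.2 × 0.6 × (1−0.05) × 0.4 × 0.5 = 0.00342
author B: 0.85 × 0.2 × 0.45 × (1−0.15) × 0.45 × 0.2 = 0.00585225
Highest score → author B.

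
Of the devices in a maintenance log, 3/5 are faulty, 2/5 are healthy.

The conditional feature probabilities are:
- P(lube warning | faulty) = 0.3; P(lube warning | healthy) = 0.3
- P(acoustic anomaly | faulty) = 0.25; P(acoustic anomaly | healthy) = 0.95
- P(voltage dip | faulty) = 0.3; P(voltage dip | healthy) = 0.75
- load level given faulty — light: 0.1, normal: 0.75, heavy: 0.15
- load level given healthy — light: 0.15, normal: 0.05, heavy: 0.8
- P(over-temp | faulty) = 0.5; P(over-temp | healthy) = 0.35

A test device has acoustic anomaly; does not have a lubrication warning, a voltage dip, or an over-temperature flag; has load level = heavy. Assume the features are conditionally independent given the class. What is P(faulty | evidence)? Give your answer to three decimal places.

0.137

faulty: 0.6 × (1−0.3) × 0.25 × (1−0.3) × 0.15 × (1−0.5) = 0.0055125
healthy: 0.4 × (1−0.3) × 0.95 × (1−0.75) × 0.8 × (1−0.35) = 0.03458
P(faulty | x) = 0.0055125 / 0.0400925 ≈ 0.137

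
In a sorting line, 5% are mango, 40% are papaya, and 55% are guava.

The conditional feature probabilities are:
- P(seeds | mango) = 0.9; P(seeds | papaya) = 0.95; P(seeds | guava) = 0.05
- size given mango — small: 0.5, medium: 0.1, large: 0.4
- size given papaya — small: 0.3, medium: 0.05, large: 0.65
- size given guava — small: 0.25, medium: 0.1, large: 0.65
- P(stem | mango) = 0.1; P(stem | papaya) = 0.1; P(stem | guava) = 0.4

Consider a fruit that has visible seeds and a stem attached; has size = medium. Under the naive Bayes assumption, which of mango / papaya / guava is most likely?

mango: 0.05 × 0.9 × 0.1 × 0.1 = 0.00045
papaya: 0.4 × 0.95 × 0.05 × 0.1 = 0.0019
guava: 0.55 × 0.05 × 0.1 × 0.4 = 0.0011
Highest score → papaya.

papaya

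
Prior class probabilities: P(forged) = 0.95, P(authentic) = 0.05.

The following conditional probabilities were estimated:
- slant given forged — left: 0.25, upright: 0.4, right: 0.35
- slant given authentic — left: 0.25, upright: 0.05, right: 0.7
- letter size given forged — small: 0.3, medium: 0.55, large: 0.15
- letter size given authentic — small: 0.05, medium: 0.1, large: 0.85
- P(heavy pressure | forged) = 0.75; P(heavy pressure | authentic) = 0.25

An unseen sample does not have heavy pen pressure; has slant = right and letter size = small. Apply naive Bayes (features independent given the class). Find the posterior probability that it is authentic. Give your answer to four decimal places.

forged: 0.95 × 0.35 × 0.3 × (1−0.75) = 0.0249375
authentic: 0.05 × 0.7 × 0.05 × (1−0.25) = 0.0013125
P(authentic | x) = 0.0013125 / 0.02625 ≈ 0.0500

0.0500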